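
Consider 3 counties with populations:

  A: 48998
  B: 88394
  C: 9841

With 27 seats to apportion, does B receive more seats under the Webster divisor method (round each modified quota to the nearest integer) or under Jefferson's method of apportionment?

Webster: A 9, B 16, C 2.
Jefferson: A 9, B 17, C 1.
B gets 16 under Webster and 17 under Jefferson.

Jefferson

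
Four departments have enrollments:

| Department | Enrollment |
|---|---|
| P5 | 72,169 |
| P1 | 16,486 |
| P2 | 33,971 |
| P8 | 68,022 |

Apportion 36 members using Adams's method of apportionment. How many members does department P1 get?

3

Standard divisor 190648/36 ≈ 5295.778; standard quotas: P5 13.628, P1 3.113, P2 6.415, P8 12.845.
Rounding up gives 14, 4, 7, 13 = 38 seats, so the divisor must be adjusted.
With modified divisor 5600: modified quotas P5 12.887, P1 2.944, P2 6.066, P8 12.147.
Rounding up: P5 13, P1 3, P2 7, P8 13 (total 36).
P1 receives 3.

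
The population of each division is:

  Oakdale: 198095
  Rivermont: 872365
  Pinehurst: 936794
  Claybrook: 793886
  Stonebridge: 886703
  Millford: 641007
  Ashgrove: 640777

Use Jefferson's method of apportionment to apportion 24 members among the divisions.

Oakdale 1; Rivermont 4; Pinehurst 5; Claybrook 4; Stonebridge 4; Millford 3; Ashgrove 3

Standard divisor 4969627/24 ≈ 207067.792; standard quotas: Oakdale 0.957, Rivermont 4.213, Pinehurst 4.524, Claybrook 3.834, Stonebridge 4.282, Millford 3.096, Ashgrove 3.095.
Rounding down gives 0, 4, 4, 3, 4, 3, 3 = 21 seats, so the divisor must be adjusted.
With modified divisor 182300: modified quotas Oakdale 1.087, Rivermont 4.785, Pinehurst 5.139, Claybrook 4.355, Stonebridge 4.864, Millford 3.516, Ashgrove 3.515.
Rounding down: Oakdale 1, Rivermont 4, Pinehurst 5, Claybrook 4, Stonebridge 4, Millford 3, Ashgrove 3 (total 24).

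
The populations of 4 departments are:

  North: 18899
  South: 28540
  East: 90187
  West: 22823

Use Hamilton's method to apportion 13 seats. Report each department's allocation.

North 2; South 2; East 7; West 2

The standard divisor is 160449/13 ≈ 12342.231.
Standard quotas: North 1.5312, South 2.3124, East 7.3072, West 1.8492.
Lower quotas: North 1, South 2, East 7, West 1 (sum 11, leaving 2 seats).
Remainders in descending order: West 0.8492, North 0.5312, South 0.3124, East 0.3072.
The surplus seats go to West, North.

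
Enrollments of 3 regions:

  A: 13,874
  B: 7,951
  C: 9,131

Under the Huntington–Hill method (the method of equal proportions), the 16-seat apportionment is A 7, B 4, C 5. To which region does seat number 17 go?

Priority for the next seat is population ÷ (√(s·(s+1))).
Priorities: A 1853.991, B 1777.898, C 1667.085.
Highest priority: A.

A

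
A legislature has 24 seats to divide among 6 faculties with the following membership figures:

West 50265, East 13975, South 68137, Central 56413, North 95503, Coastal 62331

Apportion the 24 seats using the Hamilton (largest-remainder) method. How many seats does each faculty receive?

The standard divisor is 346624/24 ≈ 14442.667.
Standard quotas: West 3.4803, East 0.9676, South 4.7178, Central 3.9060, North 6.6126, Coastal 4.3158.
Lower quotas: West 3, East 0, South 4, Central 3, North 6, Coastal 4 (sum 20, leaving 4 seats).
Remainders in descending order: East 0.9676, Central 0.9060, South 0.7178, North 0.6126, West 0.4803, Coastal 0.3158.
Largest remainders: East, Central, South, North receive the extra seats.

West 3, East 1, South 5, Central 4, North 7, Coastal 4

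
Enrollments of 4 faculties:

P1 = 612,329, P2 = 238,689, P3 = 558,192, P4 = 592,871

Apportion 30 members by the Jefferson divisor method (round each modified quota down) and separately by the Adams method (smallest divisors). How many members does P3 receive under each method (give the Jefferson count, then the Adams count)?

9 and 8

Jefferson: P1 9, P2 3, P3 9, P4 9.
Adams: P1 9, P2 4, P3 8, P4 9.
P3 gets 9 under Jefferson and 8 under Adams.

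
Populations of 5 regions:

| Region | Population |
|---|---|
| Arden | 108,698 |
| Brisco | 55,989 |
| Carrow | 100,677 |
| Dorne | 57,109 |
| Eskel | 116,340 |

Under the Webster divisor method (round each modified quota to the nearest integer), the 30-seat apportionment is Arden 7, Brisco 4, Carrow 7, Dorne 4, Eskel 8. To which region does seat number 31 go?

Priority for the next seat is population ÷ (current seats + 0.5).
Priorities: Arden 14493.067, Brisco 12442.000, Carrow 13423.600, Dorne 12690.889, Eskel 13687.059.
Highest priority: Arden.

Arden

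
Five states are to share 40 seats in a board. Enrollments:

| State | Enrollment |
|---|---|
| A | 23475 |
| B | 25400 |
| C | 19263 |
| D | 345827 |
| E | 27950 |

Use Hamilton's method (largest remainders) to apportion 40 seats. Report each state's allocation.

Standard divisor: 441915 ÷ 40 ≈ 11047.875.
Standard quotas: A 2.1248, B 2.2991, C 1.7436, D 31.3026, E 2.5299.
Lower quotas: A 2, B 2, C 1, D 31, E 2 (sum 38, leaving 2 seats).
Remainders in descending order: C 0.7436, E 0.5299, D 0.3026, B 0.2991, A 0.1248.
The surplus seats go to C, E.

A 2, B 2, C 2, D 31, E 3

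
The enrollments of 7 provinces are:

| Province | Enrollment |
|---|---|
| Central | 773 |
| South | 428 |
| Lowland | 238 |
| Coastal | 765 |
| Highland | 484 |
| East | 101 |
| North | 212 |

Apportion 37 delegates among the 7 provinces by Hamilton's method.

Standard divisor: 3001 ÷ 37 ≈ 81.108.
Standard quotas: Central 9.530, South 5.277, Lowland 2.934, Coastal 9.432, Highland 5.967, East 1.245, North 2.614.
Lower quotas: Central 9, South 5, Lowland 2, Coastal 9, Highland 5, East 1, North 2 (sum 33, leaving 4 seats).
Remainders in descending order: Highland 0.967, Lowland 0.934, North 0.614, Central 0.530, Coastal 0.432, South 0.277, East 0.245.
Largest remainders: Highland, Lowland, North, Central receive the extra seats.

Central 10, South 5, Lowland 3, Coastal 9, Highland 6, East 1, North 3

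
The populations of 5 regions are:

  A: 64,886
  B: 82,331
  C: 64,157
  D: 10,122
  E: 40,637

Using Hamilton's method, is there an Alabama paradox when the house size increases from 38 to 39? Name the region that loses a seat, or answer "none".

At 38 seats: A 9, B 12, C 9, D 2, E 6.
At 39 seats: A 10, B 12, C 10, D 1, E 6.
D drops from 2 to 1.

D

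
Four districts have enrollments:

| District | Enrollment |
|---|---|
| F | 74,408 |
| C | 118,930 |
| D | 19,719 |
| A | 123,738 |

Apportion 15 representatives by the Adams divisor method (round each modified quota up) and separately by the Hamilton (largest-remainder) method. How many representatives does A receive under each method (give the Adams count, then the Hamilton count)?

Adams: F 4, C 5, D 1, A 5.
Hamilton: F 3, C 5, D 1, A 6.
A gets 5 under Adams and 6 under Hamilton.

5 and 6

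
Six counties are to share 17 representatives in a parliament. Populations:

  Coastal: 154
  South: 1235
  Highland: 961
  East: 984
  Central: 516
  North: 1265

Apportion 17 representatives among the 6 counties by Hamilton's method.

The standard divisor is 5115/17 ≈ 300.882.
Standard quotas: Coastal 0.512, South 4.105, Highland 3.194, East 3.270, Central 1.715, North 4.204.
Lower quotas: Coastal 0, South 4, Highland 3, East 3, Central 1, North 4 (sum 15, leaving 2 seats).
Remainders in descending order: Central 0.715, Coastal 0.512, East 0.270, North 0.204, Highland 0.194, South 0.105.
Largest remainders: Central, Coastal receive the extra seats.

Coastal=1, South=4, Highland=3, East=3, Central=2, North=4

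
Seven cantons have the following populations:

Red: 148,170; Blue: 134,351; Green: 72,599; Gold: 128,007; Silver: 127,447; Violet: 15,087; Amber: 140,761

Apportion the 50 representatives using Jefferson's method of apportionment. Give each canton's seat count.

Red=10, Blue=9, Green=5, Gold=8, Silver=8, Violet=1, Amber=9

Standard divisor 766422/50 ≈ 15328.44; standard quotas: Red 9.666, Blue 8.765, Green 4.736, Gold 8.351, Silver 8.314, Violet 0.984, Amber 9.183.
Rounding down gives 9, 8, 4, 8, 8, 0, 9 = 46 seats, so the divisor must be adjusted.
With modified divisor 14400: modified quotas Red 10.290, Blue 9.330, Green 5.042, Gold 8.889, Silver 8.850, Violet 1.048, Amber 9.775.
Rounding down: Red 10, Blue 9, Green 5, Gold 8, Silver 8, Violet 1, Amber 9 (total 50).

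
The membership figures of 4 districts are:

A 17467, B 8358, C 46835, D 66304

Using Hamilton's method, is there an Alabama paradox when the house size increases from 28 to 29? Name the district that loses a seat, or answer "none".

A

At 28 seats: A 4, B 2, C 9, D 13.
At 29 seats: A 3, B 2, C 10, D 14.
A drops from 4 to 3.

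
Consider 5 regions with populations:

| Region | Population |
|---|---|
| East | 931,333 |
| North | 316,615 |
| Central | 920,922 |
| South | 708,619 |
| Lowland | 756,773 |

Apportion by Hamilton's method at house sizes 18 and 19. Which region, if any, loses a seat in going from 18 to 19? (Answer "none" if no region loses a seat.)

North

At 18 seats: East 5, North 2, Central 4, South 3, Lowland 4.
At 19 seats: East 5, North 1, Central 5, South 4, Lowland 4.
North drops from 2 to 1.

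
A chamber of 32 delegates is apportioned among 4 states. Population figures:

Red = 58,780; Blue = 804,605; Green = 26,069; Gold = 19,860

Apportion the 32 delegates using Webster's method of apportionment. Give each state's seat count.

Red: 2; Blue: 28; Green: 1; Gold: 1

Standard divisor 909314/32 ≈ 28416.062; standard quotas: Red 2.069, Blue 28.315, Green 0.917, Gold 0.699.
Rounding to the nearest integer gives Red 2, Blue 28, Green 1, Gold 1 — total 32, matching the house size, so no adjustment is needed.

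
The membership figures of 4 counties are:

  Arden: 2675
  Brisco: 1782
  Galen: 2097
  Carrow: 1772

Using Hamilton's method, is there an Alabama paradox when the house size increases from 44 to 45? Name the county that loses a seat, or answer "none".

At 44 seats: Arden 14, Brisco 10, Galen 11, Carrow 9.
At 45 seats: Arden 14, Brisco 10, Galen 11, Carrow 10.
No county's allocation decreased.

none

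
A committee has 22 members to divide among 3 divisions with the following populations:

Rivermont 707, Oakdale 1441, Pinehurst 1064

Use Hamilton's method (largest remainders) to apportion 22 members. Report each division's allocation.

Rivermont=5, Oakdale=10, Pinehurst=7

The standard divisor is 3212/22 = 146.
Standard quotas: Rivermont 4.842, Oakdale 9.870, Pinehurst 7.288.
Lower quotas: Rivermont 4, Oakdale 9, Pinehurst 7 (sum 20, leaving 2 seats).
Remainders in descending order: Oakdale 0.870, Rivermont 0.842, Pinehurst 0.288.
Largest remainders: Oakdale, Rivermont receive the extra seats.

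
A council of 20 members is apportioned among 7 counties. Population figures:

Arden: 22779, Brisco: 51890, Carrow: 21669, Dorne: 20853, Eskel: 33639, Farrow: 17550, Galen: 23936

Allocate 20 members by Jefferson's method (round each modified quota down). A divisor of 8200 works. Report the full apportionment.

With modified divisor 8200: modified quotas Arden 2.778, Brisco 6.328, Carrow 2.643, Dorne 2.543, Eskel 4.102, Farrow 2.140, Galen 2.919.
Rounding down: Arden 2, Brisco 6, Carrow 2, Dorne 2, Eskel 4, Farrow 2, Galen 2 (total 20).

Arden 2, Brisco 6, Carrow 2, Dorne 2, Eskel 4, Farrow 2, Galen 2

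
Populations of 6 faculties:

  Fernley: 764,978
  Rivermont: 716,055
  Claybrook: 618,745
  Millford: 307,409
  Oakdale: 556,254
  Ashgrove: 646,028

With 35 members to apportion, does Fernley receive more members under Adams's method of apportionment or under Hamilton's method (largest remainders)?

Adams: Fernley 7, Rivermont 7, Claybrook 6, Millford 3, Oakdale 6, Ashgrove 6.
Hamilton: Fernley 8, Rivermont 7, Claybrook 6, Millford 3, Oakdale 5, Ashgrove 6.
Fernley gets 7 under Adams and 8 under Hamilton.

Hamilton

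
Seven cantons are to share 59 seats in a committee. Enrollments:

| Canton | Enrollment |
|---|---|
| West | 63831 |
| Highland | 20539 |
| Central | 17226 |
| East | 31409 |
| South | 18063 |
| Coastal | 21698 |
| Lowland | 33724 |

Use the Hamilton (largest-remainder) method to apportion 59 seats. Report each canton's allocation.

The standard divisor is 206490/59 ≈ 3499.831.
Standard quotas: West 18.2383, Highland 5.8686, Central 4.9220, East 8.9744, South 5.1611, Coastal 6.1997, Lowland 9.6359.
Lower quotas: West 18, Highland 5, Central 4, East 8, South 5, Coastal 6, Lowland 9 (sum 55, leaving 4 seats).
Remainders in descending order: East 0.9744, Central 0.9220, Highland 0.8686, Lowland 0.6359, West 0.2383, Coastal 0.1997, South 0.1611.
Largest remainders: East, Central, Highland, Lowland receive the extra seats.

West 18; Highland 6; Central 5; East 9; South 5; Coastal 6; Lowland 10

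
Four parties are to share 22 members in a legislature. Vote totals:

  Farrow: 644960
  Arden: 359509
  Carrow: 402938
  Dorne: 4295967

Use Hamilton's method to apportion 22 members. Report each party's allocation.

Farrow: 2; Arden: 1; Carrow: 2; Dorne: 17

The standard divisor is 5703374/22 ≈ 259244.273.
Standard quotas: Farrow 2.4878, Arden 1.3868, Carrow 1.5543, Dorne 16.5711.
Lower quotas: Farrow 2, Arden 1, Carrow 1, Dorne 16 (sum 20, leaving 2 seats).
Remainders in descending order: Dorne 0.5711, Carrow 0.5543, Farrow 0.4878, Arden 0.3868.
The surplus seats go to Dorne, Carrow.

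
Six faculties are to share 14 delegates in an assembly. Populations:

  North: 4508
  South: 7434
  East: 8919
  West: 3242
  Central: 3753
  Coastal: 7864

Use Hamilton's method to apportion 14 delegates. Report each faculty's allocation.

North: 2; South: 3; East: 4; West: 1; Central: 1; Coastal: 3

Standard divisor: 35720 ÷ 14 ≈ 2551.429.
Standard quotas: North 1.7669, South 2.9137, East 3.4957, West 1.2707, Central 1.4709, Coastal 3.0822.
Lower quotas: North 1, South 2, East 3, West 1, Central 1, Coastal 3 (sum 11, leaving 3 seats).
Remainders in descending order: South 0.9137, North 0.7669, East 0.4957, Central 0.4709, West 0.2707, Coastal 0.0822.
Largest remainders: South, North, East receive the extra seats.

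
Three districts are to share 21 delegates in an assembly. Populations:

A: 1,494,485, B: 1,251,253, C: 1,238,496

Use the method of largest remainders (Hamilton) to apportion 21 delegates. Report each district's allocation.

A 8, B 7, C 6

The standard divisor is 3984234/21 ≈ 189725.429.
Standard quotas: A 7.8771, B 6.5951, C 6.5278.
Lower quotas: A 7, B 6, C 6 (sum 19, leaving 2 seats).
Remainders in descending order: A 0.8771, B 0.5951, C 0.5278.
Largest remainders: A, B receive the extra seats.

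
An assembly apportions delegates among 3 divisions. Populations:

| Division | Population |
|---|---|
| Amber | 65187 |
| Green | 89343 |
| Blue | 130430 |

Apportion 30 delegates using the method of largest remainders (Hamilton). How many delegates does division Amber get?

7

Standard divisor: 284960 ÷ 30 ≈ 9498.667.
Standard quotas: Amber 6.8628, Green 9.4058, Blue 13.7314.
Lower quotas: Amber 6, Green 9, Blue 13 (sum 28, leaving 2 seats).
Remainders in descending order: Amber 0.8628, Blue 0.7314, Green 0.4058.
Largest remainders: Amber, Blue receive the extra seats.
Amber receives 7.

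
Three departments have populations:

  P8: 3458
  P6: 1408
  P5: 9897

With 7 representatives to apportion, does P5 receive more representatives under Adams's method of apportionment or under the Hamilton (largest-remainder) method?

Hamilton

Adams: P8 2, P6 1, P5 4.
Hamilton: P8 1, P6 1, P5 5.
P5 gets 4 under Adams and 5 under Hamilton.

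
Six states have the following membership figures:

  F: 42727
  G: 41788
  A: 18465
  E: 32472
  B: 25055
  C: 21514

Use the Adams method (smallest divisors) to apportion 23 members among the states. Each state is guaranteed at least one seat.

Standard divisor 182021/23 ≈ 7913.957; standard quotas: F 5.399, G 5.280, A 2.333, E 4.103, B 3.166, C 2.718.
Rounding up gives 6, 6, 3, 5, 4, 3 = 27 seats, so the divisor must be adjusted.
With modified divisor 8900: modified quotas F 4.801, G 4.695, A 2.075, E 3.649, B 2.815, C 2.417.
Rounding up: F 5, G 5, A 3, E 4, B 3, C 3 (total 23).

F 5; G 5; A 3; E 4; B 3; C 3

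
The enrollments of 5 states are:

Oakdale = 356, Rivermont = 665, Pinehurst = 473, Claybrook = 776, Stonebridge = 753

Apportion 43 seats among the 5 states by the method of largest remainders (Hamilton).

Total 3023; standard divisor 3023/43 ≈ 70.302.
Standard quotas: Oakdale 5.064, Rivermont 9.459, Pinehurst 6.728, Claybrook 11.038, Stonebridge 10.711.
Lower quotas: Oakdale 5, Rivermont 9, Pinehurst 6, Claybrook 11, Stonebridge 10 (sum 41, leaving 2 seats).
Remainders in descending order: Pinehurst 0.728, Stonebridge 0.711, Rivermont 0.459, Oakdale 0.064, Claybrook 0.038.
The surplus seats go to Pinehurst, Stonebridge.

Oakdale: 5; Rivermont: 9; Pinehurst: 7; Claybrook: 11; Stonebridge: 11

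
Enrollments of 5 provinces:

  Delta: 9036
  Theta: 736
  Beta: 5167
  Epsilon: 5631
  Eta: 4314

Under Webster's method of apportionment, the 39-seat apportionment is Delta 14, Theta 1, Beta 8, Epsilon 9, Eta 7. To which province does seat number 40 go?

Priority for the next seat is population ÷ (current seats + 0.5).
Priorities: Delta 623.172, Theta 490.667, Beta 607.882, Epsilon 592.737, Eta 575.200.
Highest priority: Delta.

Delta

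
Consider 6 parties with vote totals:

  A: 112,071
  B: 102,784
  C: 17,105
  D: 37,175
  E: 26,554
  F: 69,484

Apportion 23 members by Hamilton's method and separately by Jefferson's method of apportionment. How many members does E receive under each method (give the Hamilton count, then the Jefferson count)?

Hamilton: A 7, B 7, C 1, D 2, E 2, F 4.
Jefferson: A 8, B 7, C 1, D 2, E 1, F 4.
E gets 2 under Hamilton and 1 under Jefferson.

2 and 1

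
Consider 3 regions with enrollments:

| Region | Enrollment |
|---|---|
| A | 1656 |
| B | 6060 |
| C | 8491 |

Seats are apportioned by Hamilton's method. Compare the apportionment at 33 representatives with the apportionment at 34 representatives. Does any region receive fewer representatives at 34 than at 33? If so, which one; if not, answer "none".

A

At 33 seats: A 4, B 12, C 17.
At 34 seats: A 3, B 13, C 18.
A drops from 4 to 3.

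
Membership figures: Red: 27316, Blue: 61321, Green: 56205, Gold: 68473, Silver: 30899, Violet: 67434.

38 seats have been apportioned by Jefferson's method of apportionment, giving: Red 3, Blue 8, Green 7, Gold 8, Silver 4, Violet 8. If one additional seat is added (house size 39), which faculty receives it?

Gold

Priority for the next seat is population ÷ (current seats + 1).
Priorities: Red 6829.000, Blue 6813.444, Green 7025.625, Gold 7608.111, Silver 6179.800, Violet 7492.667.
Highest priority: Gold.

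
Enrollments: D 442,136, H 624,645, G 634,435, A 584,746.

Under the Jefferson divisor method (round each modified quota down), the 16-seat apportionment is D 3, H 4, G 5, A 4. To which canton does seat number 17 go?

Priority for the next seat is population ÷ (current seats + 1).
Priorities: D 110534.000, H 124929.000, G 105739.167, A 116949.200.
Highest priority: H.

H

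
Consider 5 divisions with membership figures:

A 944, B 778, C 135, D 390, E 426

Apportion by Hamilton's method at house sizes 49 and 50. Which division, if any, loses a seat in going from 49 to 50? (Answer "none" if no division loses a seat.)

C

At 49 seats: A 17, B 14, C 3, D 7, E 8.
At 50 seats: A 18, B 15, C 2, D 7, E 8.
C drops from 3 to 2.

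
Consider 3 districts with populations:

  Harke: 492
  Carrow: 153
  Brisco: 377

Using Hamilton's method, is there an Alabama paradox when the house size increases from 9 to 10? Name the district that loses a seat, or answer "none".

Carrow

At 9 seats: Harke 4, Carrow 2, Brisco 3.
At 10 seats: Harke 5, Carrow 1, Brisco 4.
Carrow drops from 2 to 1.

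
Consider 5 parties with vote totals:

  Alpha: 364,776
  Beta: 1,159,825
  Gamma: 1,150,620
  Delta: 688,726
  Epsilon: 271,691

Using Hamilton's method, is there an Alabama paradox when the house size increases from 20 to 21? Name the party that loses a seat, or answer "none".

Epsilon

At 20 seats: Alpha 2, Beta 6, Gamma 6, Delta 4, Epsilon 2.
At 21 seats: Alpha 2, Beta 7, Gamma 7, Delta 4, Epsilon 1.
Epsilon drops from 2 to 1.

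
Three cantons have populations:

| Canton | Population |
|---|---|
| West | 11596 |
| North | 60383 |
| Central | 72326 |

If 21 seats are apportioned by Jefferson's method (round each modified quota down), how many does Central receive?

Standard divisor 144305/21 ≈ 6871.667; standard quotas: West 1.688, North 8.787, Central 10.525.
Rounding down gives 1, 8, 10 = 19 seats, so the divisor must be adjusted.
With modified divisor 6300: modified quotas West 1.841, North 9.585, Central 11.480.
Rounding down: West 1, North 9, Central 11 (total 21).
Central receives 11.

11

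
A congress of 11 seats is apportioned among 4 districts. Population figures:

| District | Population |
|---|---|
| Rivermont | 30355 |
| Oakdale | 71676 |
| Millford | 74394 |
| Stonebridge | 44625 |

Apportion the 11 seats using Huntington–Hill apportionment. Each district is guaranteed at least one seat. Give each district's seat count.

Rivermont: 2, Oakdale: 3, Millford: 4, Stonebridge: 2

With divisor 21078: modified quotas Rivermont 1.440, Oakdale 3.401, Millford 3.529, Stonebridge 2.117.
Geometric-mean thresholds: Rivermont √(1·2)=1.414, Oakdale √(3·4)=3.464, Millford √(3·4)=3.464, Stonebridge √(2·3)=2.449.
Each quota rounded against its threshold gives Rivermont 2, Oakdale 3, Millford 4, Stonebridge 2 (total 11).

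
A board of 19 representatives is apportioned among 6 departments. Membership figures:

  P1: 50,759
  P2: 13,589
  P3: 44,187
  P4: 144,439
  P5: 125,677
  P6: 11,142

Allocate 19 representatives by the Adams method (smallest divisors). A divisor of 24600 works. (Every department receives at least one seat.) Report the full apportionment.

P1: 3, P2: 1, P3: 2, P4: 6, P5: 6, P6: 1

With modified divisor 24600: modified quotas P1 2.063, P2 0.552, P3 1.796, P4 5.872, P5 5.109, P6 0.453.
Rounding up: P1 3, P2 1, P3 2, P4 6, P5 6, P6 1 (total 19).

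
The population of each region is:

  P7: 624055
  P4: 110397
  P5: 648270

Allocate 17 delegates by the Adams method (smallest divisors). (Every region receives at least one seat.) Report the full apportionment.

P7: 7, P4: 2, P5: 8

Standard divisor 1382722/17 ≈ 81336.588; standard quotas: P7 7.673, P4 1.357, P5 7.970.
Rounding up gives 8, 2, 8 = 18 seats, so the divisor must be adjusted.
With modified divisor 90900: modified quotas P7 6.865, P4 1.214, P5 7.132.
Rounding up: P7 7, P4 2, P5 8 (total 17).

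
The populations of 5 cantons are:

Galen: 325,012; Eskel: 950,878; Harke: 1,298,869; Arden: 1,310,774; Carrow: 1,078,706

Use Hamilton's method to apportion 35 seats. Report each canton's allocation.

The standard divisor is 4964239/35 ≈ 141835.4.
Standard quotas: Galen 2.2915, Eskel 6.7041, Harke 9.1576, Arden 9.2415, Carrow 7.6053.
Lower quotas: Galen 2, Eskel 6, Harke 9, Arden 9, Carrow 7 (sum 33, leaving 2 seats).
Remainders in descending order: Eskel 0.7041, Carrow 0.6053, Galen 0.2915, Arden 0.2415, Harke 0.1576.
Largest remainders: Eskel, Carrow receive the extra seats.

Galen: 2, Eskel: 7, Harke: 9, Arden: 9, Carrow: 8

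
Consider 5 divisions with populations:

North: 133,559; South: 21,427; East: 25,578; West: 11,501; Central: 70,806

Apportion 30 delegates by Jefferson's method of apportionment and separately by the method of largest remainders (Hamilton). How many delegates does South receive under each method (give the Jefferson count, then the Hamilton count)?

2 and 3

Jefferson: North 16, South 2, East 3, West 1, Central 8.
Hamilton: North 15, South 3, East 3, West 1, Central 8.
South gets 2 under Jefferson and 3 under Hamilton.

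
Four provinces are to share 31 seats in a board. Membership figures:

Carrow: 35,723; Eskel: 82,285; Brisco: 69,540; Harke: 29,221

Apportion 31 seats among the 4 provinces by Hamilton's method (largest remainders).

Carrow: 5, Eskel: 12, Brisco: 10, Harke: 4

Standard divisor: 216769 ÷ 31 ≈ 6992.548.
Standard quotas: Carrow 5.1087, Eskel 11.7675, Brisco 9.9449, Harke 4.1789.
Lower quotas: Carrow 5, Eskel 11, Brisco 9, Harke 4 (sum 29, leaving 2 seats).
Remainders in descending order: Brisco 0.9449, Eskel 0.7675, Harke 0.1789, Carrow 0.1087.
The surplus seats go to Brisco, Eskel.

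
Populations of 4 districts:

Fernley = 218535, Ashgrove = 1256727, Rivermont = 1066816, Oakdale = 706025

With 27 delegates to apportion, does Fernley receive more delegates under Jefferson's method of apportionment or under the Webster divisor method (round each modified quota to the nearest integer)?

Webster

Jefferson: Fernley 1, Ashgrove 11, Rivermont 9, Oakdale 6.
Webster: Fernley 2, Ashgrove 10, Rivermont 9, Oakdale 6.
Fernley gets 1 under Jefferson and 2 under Webster.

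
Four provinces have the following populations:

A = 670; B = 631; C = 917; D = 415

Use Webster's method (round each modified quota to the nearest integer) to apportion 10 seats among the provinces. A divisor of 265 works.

A 3; B 2; C 3; D 2

With modified divisor 265: modified quotas A 2.528, B 2.381, C 3.460, D 1.566.
Rounding to the nearest integer: A 3, B 2, C 3, D 2 (total 10).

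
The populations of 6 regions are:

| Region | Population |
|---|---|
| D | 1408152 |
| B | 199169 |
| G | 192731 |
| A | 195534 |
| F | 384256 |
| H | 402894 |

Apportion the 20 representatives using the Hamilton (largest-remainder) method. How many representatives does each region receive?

Standard divisor: 2782736 ÷ 20 ≈ 139136.8.
Standard quotas: D 10.1206, B 1.4315, G 1.3852, A 1.4053, F 2.7617, H 2.8957.
Lower quotas: D 10, B 1, G 1, A 1, F 2, H 2 (sum 17, leaving 3 seats).
Remainders in descending order: H 0.8957, F 0.7617, B 0.4315, A 0.4053, G 0.3852, D 0.1206.
The surplus seats go to H, F, B.

D=10, B=2, G=1, A=1, F=3, H=3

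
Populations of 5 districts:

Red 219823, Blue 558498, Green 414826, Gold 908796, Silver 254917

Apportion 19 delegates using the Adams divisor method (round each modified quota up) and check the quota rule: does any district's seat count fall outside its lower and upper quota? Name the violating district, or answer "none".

none

Standard quotas: Red 1.772, Blue 4.502, Green 3.344, Gold 7.326, Silver 2.055.
Adams allocation: Red 2, Blue 5, Green 3, Gold 7, Silver 2.
Every allocation lies between the lower and upper quota.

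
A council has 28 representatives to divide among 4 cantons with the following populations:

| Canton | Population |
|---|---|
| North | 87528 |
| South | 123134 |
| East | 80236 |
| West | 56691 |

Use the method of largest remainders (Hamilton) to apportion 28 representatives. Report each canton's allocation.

The standard divisor is 347589/28 ≈ 12413.893.
Standard quotas: North 7.0508, South 9.9190, East 6.4634, West 4.5667.
Lower quotas: North 7, South 9, East 6, West 4 (sum 26, leaving 2 seats).
Remainders in descending order: South 0.9190, West 0.5667, East 0.4634, North 0.0508.
The surplus seats go to South, West.

North=7, South=10, East=6, West=5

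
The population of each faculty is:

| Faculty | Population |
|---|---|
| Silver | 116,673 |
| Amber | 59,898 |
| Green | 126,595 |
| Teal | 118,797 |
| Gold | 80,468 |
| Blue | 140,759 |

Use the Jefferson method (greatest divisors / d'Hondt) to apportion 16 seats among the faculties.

Silver 3, Amber 1, Green 3, Teal 3, Gold 2, Blue 4

Standard divisor 643190/16 ≈ 40199.375; standard quotas: Silver 2.902, Amber 1.490, Green 3.149, Teal 2.955, Gold 2.002, Blue 3.502.
Rounding down gives 2, 1, 3, 2, 2, 3 = 13 seats, so the divisor must be adjusted.
With modified divisor 33400: modified quotas Silver 3.493, Amber 1.793, Green 3.790, Teal 3.557, Gold 2.409, Blue 4.214.
Rounding down: Silver 3, Amber 1, Green 3, Teal 3, Gold 2, Blue 4 (total 16).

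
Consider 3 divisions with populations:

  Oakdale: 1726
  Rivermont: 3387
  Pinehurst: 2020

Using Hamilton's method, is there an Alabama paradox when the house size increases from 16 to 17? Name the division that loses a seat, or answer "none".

At 16 seats: Oakdale 4, Rivermont 8, Pinehurst 4.
At 17 seats: Oakdale 4, Rivermont 8, Pinehurst 5.
No division's allocation decreased.

none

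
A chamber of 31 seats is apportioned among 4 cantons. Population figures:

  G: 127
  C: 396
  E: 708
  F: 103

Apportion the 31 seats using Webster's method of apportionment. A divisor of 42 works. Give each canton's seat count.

With modified divisor 42: modified quotas G 3.024, C 9.429, E 16.857, F 2.452.
Rounding to the nearest integer: G 3, C 9, E 17, F 2 (total 31).

G=3, C=9, E=17, F=2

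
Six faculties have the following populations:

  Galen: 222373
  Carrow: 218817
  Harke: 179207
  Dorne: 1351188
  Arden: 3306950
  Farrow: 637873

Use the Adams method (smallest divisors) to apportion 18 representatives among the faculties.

Galen 1, Carrow 1, Harke 1, Dorne 4, Arden 9, Farrow 2

Standard divisor 5916408/18 ≈ 328689.333; standard quotas: Galen 0.677, Carrow 0.666, Harke 0.545, Dorne 4.111, Arden 10.061, Farrow 1.941.
Rounding up gives 1, 1, 1, 5, 11, 2 = 21 seats, so the divisor must be adjusted.
With modified divisor 390400: modified quotas Galen 0.570, Carrow 0.560, Harke 0.459, Dorne 3.461, Arden 8.471, Farrow 1.634.
Rounding up: Galen 1, Carrow 1, Harke 1, Dorne 4, Arden 9, Farrow 2 (total 18).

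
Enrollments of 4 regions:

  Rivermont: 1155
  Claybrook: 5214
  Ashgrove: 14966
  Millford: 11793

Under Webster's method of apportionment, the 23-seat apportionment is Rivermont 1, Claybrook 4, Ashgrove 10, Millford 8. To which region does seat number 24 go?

Ashgrove

Priority for the next seat is population ÷ (current seats + 0.5).
Priorities: Rivermont 770.000, Claybrook 1158.667, Ashgrove 1425.333, Millford 1387.412.
Highest priority: Ashgrove.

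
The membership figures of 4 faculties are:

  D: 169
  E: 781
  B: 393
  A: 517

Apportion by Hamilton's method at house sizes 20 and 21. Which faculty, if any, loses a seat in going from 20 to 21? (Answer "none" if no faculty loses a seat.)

none

At 20 seats: D 2, E 8, B 4, A 6.
At 21 seats: D 2, E 9, B 4, A 6.
No faculty's allocation decreased.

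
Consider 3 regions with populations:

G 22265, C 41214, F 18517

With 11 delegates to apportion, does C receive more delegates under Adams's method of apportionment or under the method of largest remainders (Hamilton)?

Adams: G 3, C 5, F 3.
Hamilton: G 3, C 6, F 2.
C gets 5 under Adams and 6 under Hamilton.

Hamilton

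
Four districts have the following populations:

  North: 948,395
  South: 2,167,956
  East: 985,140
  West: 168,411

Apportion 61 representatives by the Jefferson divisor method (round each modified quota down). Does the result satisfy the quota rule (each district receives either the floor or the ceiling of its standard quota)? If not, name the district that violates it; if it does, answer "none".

Standard quotas: North 13.549, South 30.972, East 14.074, West 2.406.
Jefferson allocation: North 13, South 32, East 14, West 2.
South has quota 30.972 (lower 30, upper 31) but receives 32 — outside the quota interval.

South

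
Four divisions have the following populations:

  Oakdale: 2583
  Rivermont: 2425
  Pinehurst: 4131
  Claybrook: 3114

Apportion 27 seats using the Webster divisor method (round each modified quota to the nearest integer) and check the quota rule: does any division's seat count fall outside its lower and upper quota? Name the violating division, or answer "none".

Standard quotas: Oakdale 5.692, Rivermont 5.344, Pinehurst 9.103, Claybrook 6.862.
Webster allocation: Oakdale 6, Rivermont 5, Pinehurst 9, Claybrook 7.
Every allocation lies between the lower and upper quota.

none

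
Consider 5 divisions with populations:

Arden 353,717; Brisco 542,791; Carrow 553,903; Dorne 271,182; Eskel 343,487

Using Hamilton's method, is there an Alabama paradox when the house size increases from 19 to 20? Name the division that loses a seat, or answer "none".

At 19 seats: Arden 3, Brisco 5, Carrow 5, Dorne 3, Eskel 3.
At 20 seats: Arden 4, Brisco 5, Carrow 5, Dorne 3, Eskel 3.
No division's allocation decreased.

none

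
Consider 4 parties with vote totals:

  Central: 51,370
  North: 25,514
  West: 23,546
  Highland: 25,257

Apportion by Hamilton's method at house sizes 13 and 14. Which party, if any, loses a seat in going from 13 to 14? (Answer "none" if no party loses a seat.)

At 13 seats: Central 5, North 3, West 2, Highland 3.
At 14 seats: Central 6, North 3, West 2, Highland 3.
No party's allocation decreased.

none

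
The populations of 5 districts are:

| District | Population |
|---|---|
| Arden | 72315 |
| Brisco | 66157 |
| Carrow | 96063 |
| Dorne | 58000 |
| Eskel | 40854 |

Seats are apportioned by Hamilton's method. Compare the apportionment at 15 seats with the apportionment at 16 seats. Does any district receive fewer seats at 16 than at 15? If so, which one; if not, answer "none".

none

At 15 seats: Arden 3, Brisco 3, Carrow 4, Dorne 3, Eskel 2.
At 16 seats: Arden 3, Brisco 3, Carrow 5, Dorne 3, Eskel 2.
No district's allocation decreased.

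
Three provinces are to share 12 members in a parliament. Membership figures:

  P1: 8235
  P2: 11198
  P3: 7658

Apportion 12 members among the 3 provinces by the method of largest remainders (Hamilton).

P1 4, P2 5, P3 3

Total 27091; standard divisor 27091/12 ≈ 2257.583.
Standard quotas: P1 3.6477, P2 4.9602, P3 3.3921.
Lower quotas: P1 3, P2 4, P3 3 (sum 10, leaving 2 seats).
Remainders in descending order: P2 0.9602, P1 0.6477, P3 0.3921.
Largest remainders: P2, P1 receive the extra seats.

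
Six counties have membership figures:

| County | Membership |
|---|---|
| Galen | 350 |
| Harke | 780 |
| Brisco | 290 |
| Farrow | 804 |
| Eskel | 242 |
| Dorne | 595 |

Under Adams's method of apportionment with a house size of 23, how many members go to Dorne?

4

Standard divisor 3061/23 ≈ 133.087; standard quotas: Galen 2.630, Harke 5.861, Brisco 2.179, Farrow 6.041, Eskel 1.818, Dorne 4.471.
Rounding up gives 3, 6, 3, 7, 2, 5 = 26 seats, so the divisor must be adjusted.
With modified divisor 150: modified quotas Galen 2.333, Harke 5.200, Brisco 1.933, Farrow 5.360, Eskel 1.613, Dorne 3.967.
Rounding up: Galen 3, Harke 6, Brisco 2, Farrow 6, Eskel 2, Dorne 4 (total 23).
Dorne receives 4.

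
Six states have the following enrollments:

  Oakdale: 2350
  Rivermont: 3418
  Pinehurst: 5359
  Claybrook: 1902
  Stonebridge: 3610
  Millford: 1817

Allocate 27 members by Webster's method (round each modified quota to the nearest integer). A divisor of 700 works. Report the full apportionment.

Oakdale 3, Rivermont 5, Pinehurst 8, Claybrook 3, Stonebridge 5, Millford 3

With modified divisor 700: modified quotas Oakdale 3.357, Rivermont 4.883, Pinehurst 7.656, Claybrook 2.717, Stonebridge 5.157, Millford 2.596.
Rounding to the nearest integer: Oakdale 3, Rivermont 5, Pinehurst 8, Claybrook 3, Stonebridge 5, Millford 3 (total 27).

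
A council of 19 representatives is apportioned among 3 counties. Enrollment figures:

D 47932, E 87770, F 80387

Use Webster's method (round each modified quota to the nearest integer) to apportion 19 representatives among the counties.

Standard divisor 216089/19 ≈ 11373.105; standard quotas: D 4.215, E 7.717, F 7.068.
Rounding to the nearest integer gives D 4, E 8, F 7 — total 19, matching the house size, so no adjustment is needed.

D: 4, E: 8, F: 7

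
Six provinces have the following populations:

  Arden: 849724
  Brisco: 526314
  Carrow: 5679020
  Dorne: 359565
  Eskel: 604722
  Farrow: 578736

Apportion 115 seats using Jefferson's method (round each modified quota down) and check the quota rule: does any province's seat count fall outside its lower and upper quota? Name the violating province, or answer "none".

Standard quotas: Arden 11.365, Brisco 7.039, Carrow 75.957, Dorne 4.809, Eskel 8.088, Farrow 7.741.
Jefferson allocation: Arden 11, Brisco 7, Carrow 78, Dorne 4, Eskel 8, Farrow 7.
Carrow has quota 75.957 (lower 75, upper 76) but receives 78 — outside the quota interval.

Carrow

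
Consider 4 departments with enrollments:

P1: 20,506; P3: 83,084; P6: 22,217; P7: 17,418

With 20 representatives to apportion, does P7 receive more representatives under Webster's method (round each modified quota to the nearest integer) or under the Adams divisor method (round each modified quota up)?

Adams

Webster: P1 3, P3 12, P6 3, P7 2.
Adams: P1 3, P3 11, P6 3, P7 3.
P7 gets 2 under Webster and 3 under Adams.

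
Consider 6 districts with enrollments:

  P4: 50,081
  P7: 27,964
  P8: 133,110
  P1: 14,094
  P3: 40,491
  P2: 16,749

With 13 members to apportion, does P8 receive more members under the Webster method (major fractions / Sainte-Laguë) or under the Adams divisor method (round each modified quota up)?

Webster

Webster: P4 2, P7 1, P8 6, P1 1, P3 2, P2 1.
Adams: P4 2, P7 2, P8 5, P1 1, P3 2, P2 1.
P8 gets 6 under Webster and 5 under Adams.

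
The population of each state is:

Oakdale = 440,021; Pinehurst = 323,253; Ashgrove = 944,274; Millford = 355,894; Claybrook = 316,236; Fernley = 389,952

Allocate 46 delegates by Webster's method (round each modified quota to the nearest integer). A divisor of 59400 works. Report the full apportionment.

Oakdale 7, Pinehurst 5, Ashgrove 16, Millford 6, Claybrook 5, Fernley 7

With modified divisor 59400: modified quotas Oakdale 7.408, Pinehurst 5.442, Ashgrove 15.897, Millford 5.991, Claybrook 5.324, Fernley 6.565.
Rounding to the nearest integer: Oakdale 7, Pinehurst 5, Ashgrove 16, Millford 6, Claybrook 5, Fernley 7 (total 46).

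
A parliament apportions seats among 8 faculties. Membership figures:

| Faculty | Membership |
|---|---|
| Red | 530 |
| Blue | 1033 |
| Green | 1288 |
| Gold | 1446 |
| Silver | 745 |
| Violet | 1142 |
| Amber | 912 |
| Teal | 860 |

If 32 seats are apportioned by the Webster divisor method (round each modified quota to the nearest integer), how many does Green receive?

5

Standard divisor 7956/32 ≈ 248.625; standard quotas: Red 2.132, Blue 4.155, Green 5.180, Gold 5.816, Silver 2.996, Violet 4.593, Amber 3.668, Teal 3.459.
Rounding to the nearest integer gives Red 2, Blue 4, Green 5, Gold 6, Silver 3, Violet 5, Amber 4, Teal 3 — total 32, matching the house size, so no adjustment is needed.
Green receives 5.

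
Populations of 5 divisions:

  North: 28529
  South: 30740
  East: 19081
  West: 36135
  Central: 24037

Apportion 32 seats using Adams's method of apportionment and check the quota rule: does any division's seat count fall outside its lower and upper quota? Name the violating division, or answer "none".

Standard quotas: North 6.590, South 7.101, East 4.408, West 8.348, Central 5.553.
Adams allocation: North 6, South 7, East 5, West 8, Central 6.
Every allocation lies between the lower and upper quota.

none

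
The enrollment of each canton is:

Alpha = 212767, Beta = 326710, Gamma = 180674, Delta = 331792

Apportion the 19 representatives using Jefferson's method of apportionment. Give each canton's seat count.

Standard divisor 1051943/19 ≈ 55365.421; standard quotas: Alpha 3.843, Beta 5.901, Gamma 3.263, Delta 5.993.
Rounding down gives 3, 5, 3, 5 = 16 seats, so the divisor must be adjusted.
With modified divisor 50300: modified quotas Alpha 4.230, Beta 6.495, Gamma 3.592, Delta 6.596.
Rounding down: Alpha 4, Beta 6, Gamma 3, Delta 6 (total 19).

Alpha 4, Beta 6, Gamma 3, Delta 6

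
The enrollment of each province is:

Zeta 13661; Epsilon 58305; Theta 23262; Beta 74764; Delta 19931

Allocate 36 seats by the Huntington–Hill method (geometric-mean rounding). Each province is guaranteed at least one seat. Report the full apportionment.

With divisor 5372: modified quotas Zeta 2.543, Epsilon 10.853, Theta 4.330, Beta 13.917, Delta 3.710.
Geometric-mean thresholds: Zeta √(2·3)=2.449, Epsilon √(10·11)=10.488, Theta √(4·5)=4.472, Beta √(13·14)=13.491, Delta √(3·4)=3.464.
Each quota rounded against its threshold gives Zeta 3, Epsilon 11, Theta 4, Beta 14, Delta 4 (total 36).

Zeta 3, Epsilon 11, Theta 4, Beta 14, Delta 4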